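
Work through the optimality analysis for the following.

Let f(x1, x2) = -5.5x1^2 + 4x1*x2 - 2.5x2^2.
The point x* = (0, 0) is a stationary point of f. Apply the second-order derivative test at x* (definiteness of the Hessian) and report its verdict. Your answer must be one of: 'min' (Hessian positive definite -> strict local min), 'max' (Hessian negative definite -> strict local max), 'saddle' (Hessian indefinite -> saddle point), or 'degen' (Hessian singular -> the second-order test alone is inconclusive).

Compute the Hessian H = grad^2 f:
  H = [[-11, 4], [4, -5]]
Verify stationarity: grad f(x*) = H x* + g = (0, 0).
Eigenvalues of H: -13, -3.
Both eigenvalues < 0, so H is negative definite -> x* is a strict local max.

max


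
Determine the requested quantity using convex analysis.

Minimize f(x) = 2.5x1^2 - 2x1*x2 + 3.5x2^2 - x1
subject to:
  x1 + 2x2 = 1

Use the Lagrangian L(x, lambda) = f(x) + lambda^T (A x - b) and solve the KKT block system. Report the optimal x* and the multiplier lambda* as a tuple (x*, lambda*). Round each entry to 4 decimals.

Form the Lagrangian:
  L(x, lambda) = (1/2) x^T Q x + c^T x + lambda^T (A x - b)
Stationarity (grad_x L = 0): Q x + c + A^T lambda = 0.
Primal feasibility: A x = b.

This gives the KKT block system:
  [ Q   A^T ] [ x     ]   [-c ]
  [ A    0  ] [ lambda ] = [ b ]

Solving the linear system:
  x*      = (0.4286, 0.2857)
  lambda* = (-0.5714)
  f(x*)   = 0.0714

x* = (0.4286, 0.2857), lambda* = (-0.5714)


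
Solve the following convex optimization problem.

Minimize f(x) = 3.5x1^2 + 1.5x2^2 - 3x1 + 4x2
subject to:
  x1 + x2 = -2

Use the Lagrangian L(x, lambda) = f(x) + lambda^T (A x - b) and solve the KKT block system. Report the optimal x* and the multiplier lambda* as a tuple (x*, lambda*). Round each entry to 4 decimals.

Form the Lagrangian:
  L(x, lambda) = (1/2) x^T Q x + c^T x + lambda^T (A x - b)
Stationarity (grad_x L = 0): Q x + c + A^T lambda = 0.
Primal feasibility: A x = b.

This gives the KKT block system:
  [ Q   A^T ] [ x     ]   [-c ]
  [ A    0  ] [ lambda ] = [ b ]

Solving the linear system:
  x*      = (0.1, -2.1)
  lambda* = (2.3)
  f(x*)   = -2.05

x* = (0.1, -2.1), lambda* = (2.3)


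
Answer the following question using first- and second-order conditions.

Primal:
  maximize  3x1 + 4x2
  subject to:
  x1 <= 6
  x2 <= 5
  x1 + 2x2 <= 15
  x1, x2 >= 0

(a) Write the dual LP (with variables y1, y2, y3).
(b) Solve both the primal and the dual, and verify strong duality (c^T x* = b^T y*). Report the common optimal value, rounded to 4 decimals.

The standard primal-dual pair for 'max c^T x s.t. A x <= b, x >= 0' is:
  Dual:  min b^T y  s.t.  A^T y >= c,  y >= 0.

So the dual LP is:
  minimize  6y1 + 5y2 + 15y3
  subject to:
    y1 + y3 >= 3
    y2 + 2y3 >= 4
    y1, y2, y3 >= 0

Solving the primal: x* = (6, 4.5).
  primal value c^T x* = 36.
Solving the dual: y* = (1, 0, 2).
  dual value b^T y* = 36.
Strong duality: c^T x* = b^T y*. Confirmed.

36


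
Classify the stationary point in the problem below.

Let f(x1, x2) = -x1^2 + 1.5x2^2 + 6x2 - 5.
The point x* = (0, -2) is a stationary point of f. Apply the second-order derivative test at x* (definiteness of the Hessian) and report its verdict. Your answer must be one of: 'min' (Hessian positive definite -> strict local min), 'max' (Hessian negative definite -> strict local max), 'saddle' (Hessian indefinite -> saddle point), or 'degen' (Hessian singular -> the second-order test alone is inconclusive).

Compute the Hessian H = grad^2 f:
  H = [[-2, 0], [0, 3]]
Verify stationarity: grad f(x*) = H x* + g = (0, 0).
Eigenvalues of H: -2, 3.
Eigenvalues have mixed signs, so H is indefinite -> x* is a saddle point.

saddle


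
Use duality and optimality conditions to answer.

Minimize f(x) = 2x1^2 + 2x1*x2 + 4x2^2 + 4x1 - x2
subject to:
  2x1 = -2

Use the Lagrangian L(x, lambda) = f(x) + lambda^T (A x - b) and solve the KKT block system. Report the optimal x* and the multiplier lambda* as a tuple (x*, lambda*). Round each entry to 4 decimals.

Form the Lagrangian:
  L(x, lambda) = (1/2) x^T Q x + c^T x + lambda^T (A x - b)
Stationarity (grad_x L = 0): Q x + c + A^T lambda = 0.
Primal feasibility: A x = b.

This gives the KKT block system:
  [ Q   A^T ] [ x     ]   [-c ]
  [ A    0  ] [ lambda ] = [ b ]

Solving the linear system:
  x*      = (-1, 0.375)
  lambda* = (-0.375)
  f(x*)   = -2.5625

x* = (-1, 0.375), lambda* = (-0.375)


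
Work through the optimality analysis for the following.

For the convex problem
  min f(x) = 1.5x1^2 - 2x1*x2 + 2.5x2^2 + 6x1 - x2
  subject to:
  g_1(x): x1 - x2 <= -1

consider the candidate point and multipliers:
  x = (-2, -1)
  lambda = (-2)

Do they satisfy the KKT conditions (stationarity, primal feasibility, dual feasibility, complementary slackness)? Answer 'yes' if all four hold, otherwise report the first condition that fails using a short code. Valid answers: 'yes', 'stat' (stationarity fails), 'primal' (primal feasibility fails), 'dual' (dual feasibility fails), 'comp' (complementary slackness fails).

Gradient of f: grad f(x) = Q x + c = (2, -2)
Constraint values g_i(x) = a_i^T x - b_i:
  g_1((-2, -1)) = 0
Stationarity residual: grad f(x) + sum_i lambda_i a_i = (0, 0)
  -> stationarity OK
Primal feasibility (all g_i <= 0): OK
Dual feasibility (all lambda_i >= 0): FAILS
Complementary slackness (lambda_i * g_i(x) = 0 for all i): OK

Verdict: the first failing condition is dual_feasibility -> dual.

dual


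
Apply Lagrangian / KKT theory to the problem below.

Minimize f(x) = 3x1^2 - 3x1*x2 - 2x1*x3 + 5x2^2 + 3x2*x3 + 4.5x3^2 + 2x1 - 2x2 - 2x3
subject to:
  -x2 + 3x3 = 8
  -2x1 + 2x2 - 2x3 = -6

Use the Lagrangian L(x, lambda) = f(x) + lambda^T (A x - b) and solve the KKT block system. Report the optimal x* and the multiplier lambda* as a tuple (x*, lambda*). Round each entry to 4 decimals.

Form the Lagrangian:
  L(x, lambda) = (1/2) x^T Q x + c^T x + lambda^T (A x - b)
Stationarity (grad_x L = 0): Q x + c + A^T lambda = 0.
Primal feasibility: A x = b.

This gives the KKT block system:
  [ Q   A^T ] [ x     ]   [-c ]
  [ A    0  ] [ lambda ] = [ b ]

Solving the linear system:
  x*      = (-0.3608, -1.0412, 2.3196)
  lambda* = (-6.0515, -0.8402)
  f(x*)   = 20.0464

x* = (-0.3608, -1.0412, 2.3196), lambda* = (-6.0515, -0.8402)


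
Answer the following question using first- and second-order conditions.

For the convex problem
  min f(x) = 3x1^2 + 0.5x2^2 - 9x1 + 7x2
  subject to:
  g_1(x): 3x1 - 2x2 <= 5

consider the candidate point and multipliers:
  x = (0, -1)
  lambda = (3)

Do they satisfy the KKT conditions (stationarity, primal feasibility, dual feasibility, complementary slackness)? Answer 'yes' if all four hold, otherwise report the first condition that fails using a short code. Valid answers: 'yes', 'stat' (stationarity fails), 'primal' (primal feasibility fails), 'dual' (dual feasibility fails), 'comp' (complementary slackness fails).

Gradient of f: grad f(x) = Q x + c = (-9, 6)
Constraint values g_i(x) = a_i^T x - b_i:
  g_1((0, -1)) = -3
Stationarity residual: grad f(x) + sum_i lambda_i a_i = (0, 0)
  -> stationarity OK
Primal feasibility (all g_i <= 0): OK
Dual feasibility (all lambda_i >= 0): OK
Complementary slackness (lambda_i * g_i(x) = 0 for all i): FAILS

Verdict: the first failing condition is complementary_slackness -> comp.

comp


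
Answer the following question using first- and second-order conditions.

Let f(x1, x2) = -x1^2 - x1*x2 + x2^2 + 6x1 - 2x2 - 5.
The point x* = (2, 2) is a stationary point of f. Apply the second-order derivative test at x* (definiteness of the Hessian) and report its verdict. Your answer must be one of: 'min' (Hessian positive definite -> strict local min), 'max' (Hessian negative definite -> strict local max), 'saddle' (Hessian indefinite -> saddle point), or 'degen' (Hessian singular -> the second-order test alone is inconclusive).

Compute the Hessian H = grad^2 f:
  H = [[-2, -1], [-1, 2]]
Verify stationarity: grad f(x*) = H x* + g = (0, 0).
Eigenvalues of H: -2.2361, 2.2361.
Eigenvalues have mixed signs, so H is indefinite -> x* is a saddle point.

saddle


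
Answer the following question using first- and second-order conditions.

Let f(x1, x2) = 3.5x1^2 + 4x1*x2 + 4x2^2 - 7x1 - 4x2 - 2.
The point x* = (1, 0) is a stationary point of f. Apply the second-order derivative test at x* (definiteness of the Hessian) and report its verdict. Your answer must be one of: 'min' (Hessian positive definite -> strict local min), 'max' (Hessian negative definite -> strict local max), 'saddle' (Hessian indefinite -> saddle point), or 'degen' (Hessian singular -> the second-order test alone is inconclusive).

Compute the Hessian H = grad^2 f:
  H = [[7, 4], [4, 8]]
Verify stationarity: grad f(x*) = H x* + g = (0, 0).
Eigenvalues of H: 3.4689, 11.5311.
Both eigenvalues > 0, so H is positive definite -> x* is a strict local min.

min


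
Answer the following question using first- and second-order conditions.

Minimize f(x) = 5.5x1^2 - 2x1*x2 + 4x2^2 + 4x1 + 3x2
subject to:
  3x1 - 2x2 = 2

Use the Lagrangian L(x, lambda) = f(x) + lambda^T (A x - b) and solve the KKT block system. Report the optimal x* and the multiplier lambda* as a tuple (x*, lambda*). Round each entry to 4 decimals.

Form the Lagrangian:
  L(x, lambda) = (1/2) x^T Q x + c^T x + lambda^T (A x - b)
Stationarity (grad_x L = 0): Q x + c + A^T lambda = 0.
Primal feasibility: A x = b.

This gives the KKT block system:
  [ Q   A^T ] [ x     ]   [-c ]
  [ A    0  ] [ lambda ] = [ b ]

Solving the linear system:
  x*      = (0.0652, -0.9022)
  lambda* = (-2.1739)
  f(x*)   = 0.9511

x* = (0.0652, -0.9022), lambda* = (-2.1739)


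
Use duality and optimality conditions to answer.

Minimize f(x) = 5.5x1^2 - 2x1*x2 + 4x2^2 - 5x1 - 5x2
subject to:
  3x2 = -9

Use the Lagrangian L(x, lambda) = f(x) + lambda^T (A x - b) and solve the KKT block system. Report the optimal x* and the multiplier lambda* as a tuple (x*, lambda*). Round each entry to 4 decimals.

Form the Lagrangian:
  L(x, lambda) = (1/2) x^T Q x + c^T x + lambda^T (A x - b)
Stationarity (grad_x L = 0): Q x + c + A^T lambda = 0.
Primal feasibility: A x = b.

This gives the KKT block system:
  [ Q   A^T ] [ x     ]   [-c ]
  [ A    0  ] [ lambda ] = [ b ]

Solving the linear system:
  x*      = (-0.0909, -3)
  lambda* = (9.6061)
  f(x*)   = 50.9545

x* = (-0.0909, -3), lambda* = (9.6061)


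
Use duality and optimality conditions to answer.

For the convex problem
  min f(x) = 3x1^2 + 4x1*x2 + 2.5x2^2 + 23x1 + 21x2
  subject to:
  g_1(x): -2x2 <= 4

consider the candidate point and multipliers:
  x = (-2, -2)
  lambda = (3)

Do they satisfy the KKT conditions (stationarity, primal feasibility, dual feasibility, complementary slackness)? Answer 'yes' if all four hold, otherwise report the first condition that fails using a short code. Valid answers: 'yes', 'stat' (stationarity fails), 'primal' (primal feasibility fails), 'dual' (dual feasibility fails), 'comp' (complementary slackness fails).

Gradient of f: grad f(x) = Q x + c = (3, 3)
Constraint values g_i(x) = a_i^T x - b_i:
  g_1((-2, -2)) = 0
Stationarity residual: grad f(x) + sum_i lambda_i a_i = (3, -3)
  -> stationarity FAILS
Primal feasibility (all g_i <= 0): OK
Dual feasibility (all lambda_i >= 0): OK
Complementary slackness (lambda_i * g_i(x) = 0 for all i): OK

Verdict: the first failing condition is stationarity -> stat.

stat


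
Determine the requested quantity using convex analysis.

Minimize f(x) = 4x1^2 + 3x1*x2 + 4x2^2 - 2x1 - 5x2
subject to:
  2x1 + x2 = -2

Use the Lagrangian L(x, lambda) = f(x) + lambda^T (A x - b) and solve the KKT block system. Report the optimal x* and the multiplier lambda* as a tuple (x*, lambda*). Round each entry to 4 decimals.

Form the Lagrangian:
  L(x, lambda) = (1/2) x^T Q x + c^T x + lambda^T (A x - b)
Stationarity (grad_x L = 0): Q x + c + A^T lambda = 0.
Primal feasibility: A x = b.

This gives the KKT block system:
  [ Q   A^T ] [ x     ]   [-c ]
  [ A    0  ] [ lambda ] = [ b ]

Solving the linear system:
  x*      = (-1.2143, 0.4286)
  lambda* = (5.2143)
  f(x*)   = 5.3571

x* = (-1.2143, 0.4286), lambda* = (5.2143)


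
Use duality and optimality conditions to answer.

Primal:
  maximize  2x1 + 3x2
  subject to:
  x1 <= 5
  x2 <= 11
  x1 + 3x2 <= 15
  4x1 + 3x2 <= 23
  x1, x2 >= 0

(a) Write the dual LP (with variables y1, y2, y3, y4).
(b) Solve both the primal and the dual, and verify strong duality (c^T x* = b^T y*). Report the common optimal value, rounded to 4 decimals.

The standard primal-dual pair for 'max c^T x s.t. A x <= b, x >= 0' is:
  Dual:  min b^T y  s.t.  A^T y >= c,  y >= 0.

So the dual LP is:
  minimize  5y1 + 11y2 + 15y3 + 23y4
  subject to:
    y1 + y3 + 4y4 >= 2
    y2 + 3y3 + 3y4 >= 3
    y1, y2, y3, y4 >= 0

Solving the primal: x* = (2.6667, 4.1111).
  primal value c^T x* = 17.6667.
Solving the dual: y* = (0, 0, 0.6667, 0.3333).
  dual value b^T y* = 17.6667.
Strong duality: c^T x* = b^T y*. Confirmed.

17.6667


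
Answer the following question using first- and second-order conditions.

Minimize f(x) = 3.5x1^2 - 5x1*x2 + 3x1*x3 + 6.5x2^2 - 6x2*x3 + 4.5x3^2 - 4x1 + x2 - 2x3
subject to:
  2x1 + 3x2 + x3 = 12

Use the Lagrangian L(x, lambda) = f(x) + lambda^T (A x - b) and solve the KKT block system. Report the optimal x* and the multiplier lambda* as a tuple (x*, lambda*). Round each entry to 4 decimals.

Form the Lagrangian:
  L(x, lambda) = (1/2) x^T Q x + c^T x + lambda^T (A x - b)
Stationarity (grad_x L = 0): Q x + c + A^T lambda = 0.
Primal feasibility: A x = b.

This gives the KKT block system:
  [ Q   A^T ] [ x     ]   [-c ]
  [ A    0  ] [ lambda ] = [ b ]

Solving the linear system:
  x*      = (2.3922, 2.0354, 1.1094)
  lambda* = (-2.948)
  f(x*)   = 12.8118

x* = (2.3922, 2.0354, 1.1094), lambda* = (-2.948)


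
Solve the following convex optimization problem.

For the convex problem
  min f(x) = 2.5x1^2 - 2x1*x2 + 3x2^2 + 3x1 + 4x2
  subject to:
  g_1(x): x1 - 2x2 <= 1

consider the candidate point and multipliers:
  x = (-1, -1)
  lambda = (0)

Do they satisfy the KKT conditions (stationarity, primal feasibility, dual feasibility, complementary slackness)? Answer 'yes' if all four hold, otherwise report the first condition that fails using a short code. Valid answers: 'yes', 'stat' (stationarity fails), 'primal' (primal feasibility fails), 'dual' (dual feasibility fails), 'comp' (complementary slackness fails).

Gradient of f: grad f(x) = Q x + c = (0, 0)
Constraint values g_i(x) = a_i^T x - b_i:
  g_1((-1, -1)) = 0
Stationarity residual: grad f(x) + sum_i lambda_i a_i = (0, 0)
  -> stationarity OK
Primal feasibility (all g_i <= 0): OK
Dual feasibility (all lambda_i >= 0): OK
Complementary slackness (lambda_i * g_i(x) = 0 for all i): OK

Verdict: yes, KKT holds.

yes


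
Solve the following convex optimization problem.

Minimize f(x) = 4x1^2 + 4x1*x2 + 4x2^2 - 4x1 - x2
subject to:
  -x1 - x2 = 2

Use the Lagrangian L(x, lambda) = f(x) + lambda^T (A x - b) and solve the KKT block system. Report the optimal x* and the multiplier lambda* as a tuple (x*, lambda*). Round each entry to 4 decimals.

Form the Lagrangian:
  L(x, lambda) = (1/2) x^T Q x + c^T x + lambda^T (A x - b)
Stationarity (grad_x L = 0): Q x + c + A^T lambda = 0.
Primal feasibility: A x = b.

This gives the KKT block system:
  [ Q   A^T ] [ x     ]   [-c ]
  [ A    0  ] [ lambda ] = [ b ]

Solving the linear system:
  x*      = (-0.625, -1.375)
  lambda* = (-14.5)
  f(x*)   = 16.4375

x* = (-0.625, -1.375), lambda* = (-14.5)


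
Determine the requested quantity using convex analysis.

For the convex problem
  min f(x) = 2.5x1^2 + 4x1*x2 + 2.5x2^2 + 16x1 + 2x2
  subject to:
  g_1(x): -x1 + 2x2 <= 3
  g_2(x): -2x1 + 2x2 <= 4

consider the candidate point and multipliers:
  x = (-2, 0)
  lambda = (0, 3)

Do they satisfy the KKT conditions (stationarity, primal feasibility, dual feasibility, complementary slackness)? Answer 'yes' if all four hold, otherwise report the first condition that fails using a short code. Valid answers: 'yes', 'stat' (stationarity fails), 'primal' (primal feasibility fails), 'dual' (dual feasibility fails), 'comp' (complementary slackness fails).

Gradient of f: grad f(x) = Q x + c = (6, -6)
Constraint values g_i(x) = a_i^T x - b_i:
  g_1((-2, 0)) = -1
  g_2((-2, 0)) = 0
Stationarity residual: grad f(x) + sum_i lambda_i a_i = (0, 0)
  -> stationarity OK
Primal feasibility (all g_i <= 0): OK
Dual feasibility (all lambda_i >= 0): OK
Complementary slackness (lambda_i * g_i(x) = 0 for all i): OK

Verdict: yes, KKT holds.

yes


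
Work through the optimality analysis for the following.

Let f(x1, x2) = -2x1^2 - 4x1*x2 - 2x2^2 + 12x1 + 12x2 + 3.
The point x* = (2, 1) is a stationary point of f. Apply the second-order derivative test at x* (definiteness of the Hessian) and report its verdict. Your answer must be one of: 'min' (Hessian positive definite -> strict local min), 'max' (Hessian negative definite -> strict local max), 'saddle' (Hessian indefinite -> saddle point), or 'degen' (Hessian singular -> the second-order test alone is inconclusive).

Compute the Hessian H = grad^2 f:
  H = [[-4, -4], [-4, -4]]
Verify stationarity: grad f(x*) = H x* + g = (0, 0).
Eigenvalues of H: -8, 0.
H has a zero eigenvalue (singular; negative semidefinite but not definite), so H is neither positive definite, negative definite, nor indefinite. The second-order test alone is inconclusive -> degen.
(Indeed, f is constant along the null direction of H through x*, so x* is not a strict local extremum.)

degen


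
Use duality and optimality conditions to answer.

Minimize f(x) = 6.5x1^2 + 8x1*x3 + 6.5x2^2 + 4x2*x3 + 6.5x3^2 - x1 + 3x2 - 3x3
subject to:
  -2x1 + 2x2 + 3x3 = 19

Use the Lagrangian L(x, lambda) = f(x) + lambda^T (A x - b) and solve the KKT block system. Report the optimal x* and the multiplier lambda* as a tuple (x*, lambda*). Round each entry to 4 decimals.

Form the Lagrangian:
  L(x, lambda) = (1/2) x^T Q x + c^T x + lambda^T (A x - b)
Stationarity (grad_x L = 0): Q x + c + A^T lambda = 0.
Primal feasibility: A x = b.

This gives the KKT block system:
  [ Q   A^T ] [ x     ]   [-c ]
  [ A    0  ] [ lambda ] = [ b ]

Solving the linear system:
  x*      = (-3.6094, -0.4406, 4.2208)
  lambda* = (-7.0777)
  f(x*)   = 62.0508

x* = (-3.6094, -0.4406, 4.2208), lambda* = (-7.0777)


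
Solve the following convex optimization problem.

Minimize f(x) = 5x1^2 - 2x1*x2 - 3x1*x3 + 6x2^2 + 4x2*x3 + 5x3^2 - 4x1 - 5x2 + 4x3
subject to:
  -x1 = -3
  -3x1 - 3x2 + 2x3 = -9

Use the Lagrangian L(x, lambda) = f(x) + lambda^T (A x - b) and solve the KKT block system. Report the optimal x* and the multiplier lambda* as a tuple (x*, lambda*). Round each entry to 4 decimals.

Form the Lagrangian:
  L(x, lambda) = (1/2) x^T Q x + c^T x + lambda^T (A x - b)
Stationarity (grad_x L = 0): Q x + c + A^T lambda = 0.
Primal feasibility: A x = b.

This gives the KKT block system:
  [ Q   A^T ] [ x     ]   [-c ]
  [ A    0  ] [ lambda ] = [ b ]

Solving the linear system:
  x*      = (3, 0.3978, 0.5968)
  lambda* = (27.2527, -1.2796)
  f(x*)   = 29.3199

x* = (3, 0.3978, 0.5968), lambda* = (27.2527, -1.2796)


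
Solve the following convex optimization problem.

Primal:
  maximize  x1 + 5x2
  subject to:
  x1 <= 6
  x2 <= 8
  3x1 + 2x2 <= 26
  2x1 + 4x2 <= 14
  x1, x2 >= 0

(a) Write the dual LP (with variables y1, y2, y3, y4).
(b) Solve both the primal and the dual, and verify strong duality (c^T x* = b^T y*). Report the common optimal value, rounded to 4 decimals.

The standard primal-dual pair for 'max c^T x s.t. A x <= b, x >= 0' is:
  Dual:  min b^T y  s.t.  A^T y >= c,  y >= 0.

So the dual LP is:
  minimize  6y1 + 8y2 + 26y3 + 14y4
  subject to:
    y1 + 3y3 + 2y4 >= 1
    y2 + 2y3 + 4y4 >= 5
    y1, y2, y3, y4 >= 0

Solving the primal: x* = (0, 3.5).
  primal value c^T x* = 17.5.
Solving the dual: y* = (0, 0, 0, 1.25).
  dual value b^T y* = 17.5.
Strong duality: c^T x* = b^T y*. Confirmed.

17.5


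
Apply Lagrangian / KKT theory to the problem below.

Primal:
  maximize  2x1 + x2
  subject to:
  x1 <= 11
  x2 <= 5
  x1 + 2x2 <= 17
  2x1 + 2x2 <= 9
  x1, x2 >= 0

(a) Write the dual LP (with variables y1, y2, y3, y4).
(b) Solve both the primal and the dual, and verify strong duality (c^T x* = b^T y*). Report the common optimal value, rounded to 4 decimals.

The standard primal-dual pair for 'max c^T x s.t. A x <= b, x >= 0' is:
  Dual:  min b^T y  s.t.  A^T y >= c,  y >= 0.

So the dual LP is:
  minimize  11y1 + 5y2 + 17y3 + 9y4
  subject to:
    y1 + y3 + 2y4 >= 2
    y2 + 2y3 + 2y4 >= 1
    y1, y2, y3, y4 >= 0

Solving the primal: x* = (4.5, 0).
  primal value c^T x* = 9.
Solving the dual: y* = (0, 0, 0, 1).
  dual value b^T y* = 9.
Strong duality: c^T x* = b^T y*. Confirmed.

9


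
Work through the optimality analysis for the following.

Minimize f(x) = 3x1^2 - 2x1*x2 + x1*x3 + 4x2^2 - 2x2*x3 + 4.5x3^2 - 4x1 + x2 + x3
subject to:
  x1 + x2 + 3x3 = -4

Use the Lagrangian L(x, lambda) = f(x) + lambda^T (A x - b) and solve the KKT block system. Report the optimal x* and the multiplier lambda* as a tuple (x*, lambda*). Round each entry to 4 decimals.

Form the Lagrangian:
  L(x, lambda) = (1/2) x^T Q x + c^T x + lambda^T (A x - b)
Stationarity (grad_x L = 0): Q x + c + A^T lambda = 0.
Primal feasibility: A x = b.

This gives the KKT block system:
  [ Q   A^T ] [ x     ]   [-c ]
  [ A    0  ] [ lambda ] = [ b ]

Solving the linear system:
  x*      = (0.1897, -0.6974, -1.1641)
  lambda* = (2.6308)
  f(x*)   = 3.9513

x* = (0.1897, -0.6974, -1.1641), lambda* = (2.6308)


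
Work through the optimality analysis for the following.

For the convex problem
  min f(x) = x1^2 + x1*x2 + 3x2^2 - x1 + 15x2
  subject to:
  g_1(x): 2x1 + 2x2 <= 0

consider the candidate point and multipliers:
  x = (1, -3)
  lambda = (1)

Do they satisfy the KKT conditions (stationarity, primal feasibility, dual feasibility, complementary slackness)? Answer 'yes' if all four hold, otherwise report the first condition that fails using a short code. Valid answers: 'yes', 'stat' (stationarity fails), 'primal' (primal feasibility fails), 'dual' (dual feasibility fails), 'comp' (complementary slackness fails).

Gradient of f: grad f(x) = Q x + c = (-2, -2)
Constraint values g_i(x) = a_i^T x - b_i:
  g_1((1, -3)) = -4
Stationarity residual: grad f(x) + sum_i lambda_i a_i = (0, 0)
  -> stationarity OK
Primal feasibility (all g_i <= 0): OK
Dual feasibility (all lambda_i >= 0): OK
Complementary slackness (lambda_i * g_i(x) = 0 for all i): FAILS

Verdict: the first failing condition is complementary_slackness -> comp.

comp


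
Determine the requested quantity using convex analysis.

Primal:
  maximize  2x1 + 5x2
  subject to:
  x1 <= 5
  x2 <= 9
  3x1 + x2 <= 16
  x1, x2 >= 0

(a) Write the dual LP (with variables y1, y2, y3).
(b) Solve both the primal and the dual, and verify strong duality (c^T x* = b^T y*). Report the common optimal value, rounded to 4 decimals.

The standard primal-dual pair for 'max c^T x s.t. A x <= b, x >= 0' is:
  Dual:  min b^T y  s.t.  A^T y >= c,  y >= 0.

So the dual LP is:
  minimize  5y1 + 9y2 + 16y3
  subject to:
    y1 + 3y3 >= 2
    y2 + y3 >= 5
    y1, y2, y3 >= 0

Solving the primal: x* = (2.3333, 9).
  primal value c^T x* = 49.6667.
Solving the dual: y* = (0, 4.3333, 0.6667).
  dual value b^T y* = 49.6667.
Strong duality: c^T x* = b^T y*. Confirmed.

49.6667


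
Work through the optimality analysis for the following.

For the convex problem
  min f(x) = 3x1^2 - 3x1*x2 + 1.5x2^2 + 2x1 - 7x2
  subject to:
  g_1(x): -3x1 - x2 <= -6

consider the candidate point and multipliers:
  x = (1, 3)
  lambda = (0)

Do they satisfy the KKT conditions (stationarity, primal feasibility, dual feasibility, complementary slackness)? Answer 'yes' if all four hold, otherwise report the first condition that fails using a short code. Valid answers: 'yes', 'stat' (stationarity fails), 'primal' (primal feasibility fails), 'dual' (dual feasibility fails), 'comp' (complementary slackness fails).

Gradient of f: grad f(x) = Q x + c = (-1, -1)
Constraint values g_i(x) = a_i^T x - b_i:
  g_1((1, 3)) = 0
Stationarity residual: grad f(x) + sum_i lambda_i a_i = (-1, -1)
  -> stationarity FAILS
Primal feasibility (all g_i <= 0): OK
Dual feasibility (all lambda_i >= 0): OK
Complementary slackness (lambda_i * g_i(x) = 0 for all i): OK

Verdict: the first failing condition is stationarity -> stat.

stat


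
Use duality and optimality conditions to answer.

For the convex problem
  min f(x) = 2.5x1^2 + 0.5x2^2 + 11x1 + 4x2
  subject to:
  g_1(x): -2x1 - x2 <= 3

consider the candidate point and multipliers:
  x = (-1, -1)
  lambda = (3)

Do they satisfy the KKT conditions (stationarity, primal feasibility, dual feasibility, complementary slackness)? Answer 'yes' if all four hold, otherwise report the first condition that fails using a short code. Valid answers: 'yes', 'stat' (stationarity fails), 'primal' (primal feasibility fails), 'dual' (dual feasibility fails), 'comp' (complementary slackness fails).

Gradient of f: grad f(x) = Q x + c = (6, 3)
Constraint values g_i(x) = a_i^T x - b_i:
  g_1((-1, -1)) = 0
Stationarity residual: grad f(x) + sum_i lambda_i a_i = (0, 0)
  -> stationarity OK
Primal feasibility (all g_i <= 0): OK
Dual feasibility (all lambda_i >= 0): OK
Complementary slackness (lambda_i * g_i(x) = 0 for all i): OK

Verdict: yes, KKT holds.

yes


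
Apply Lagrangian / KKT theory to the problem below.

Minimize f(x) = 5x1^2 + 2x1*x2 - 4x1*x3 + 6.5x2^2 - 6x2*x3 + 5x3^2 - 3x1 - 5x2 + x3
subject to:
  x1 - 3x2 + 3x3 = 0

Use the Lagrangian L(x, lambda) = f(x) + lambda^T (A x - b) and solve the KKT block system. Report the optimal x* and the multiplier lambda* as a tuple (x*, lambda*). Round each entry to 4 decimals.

Form the Lagrangian:
  L(x, lambda) = (1/2) x^T Q x + c^T x + lambda^T (A x - b)
Stationarity (grad_x L = 0): Q x + c + A^T lambda = 0.
Primal feasibility: A x = b.

This gives the KKT block system:
  [ Q   A^T ] [ x     ]   [-c ]
  [ A    0  ] [ lambda ] = [ b ]

Solving the linear system:
  x*      = (0.356, 0.4715, 0.3528)
  lambda* = (-0.0918)
  f(x*)   = -1.5364

x* = (0.356, 0.4715, 0.3528), lambda* = (-0.0918)


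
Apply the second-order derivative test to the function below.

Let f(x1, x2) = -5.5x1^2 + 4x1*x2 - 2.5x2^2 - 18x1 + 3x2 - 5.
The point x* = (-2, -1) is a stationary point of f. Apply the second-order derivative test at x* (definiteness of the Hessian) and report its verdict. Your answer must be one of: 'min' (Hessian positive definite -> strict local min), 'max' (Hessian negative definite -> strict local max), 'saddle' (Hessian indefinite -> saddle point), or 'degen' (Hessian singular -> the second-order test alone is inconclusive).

Compute the Hessian H = grad^2 f:
  H = [[-11, 4], [4, -5]]
Verify stationarity: grad f(x*) = H x* + g = (0, 0).
Eigenvalues of H: -13, -3.
Both eigenvalues < 0, so H is negative definite -> x* is a strict local max.

max


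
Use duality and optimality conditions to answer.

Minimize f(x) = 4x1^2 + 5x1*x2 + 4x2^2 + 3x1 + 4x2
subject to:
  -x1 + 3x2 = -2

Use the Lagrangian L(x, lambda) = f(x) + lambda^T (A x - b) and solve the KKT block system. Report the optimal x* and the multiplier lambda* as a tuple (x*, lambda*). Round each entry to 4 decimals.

Form the Lagrangian:
  L(x, lambda) = (1/2) x^T Q x + c^T x + lambda^T (A x - b)
Stationarity (grad_x L = 0): Q x + c + A^T lambda = 0.
Primal feasibility: A x = b.

This gives the KKT block system:
  [ Q   A^T ] [ x     ]   [-c ]
  [ A    0  ] [ lambda ] = [ b ]

Solving the linear system:
  x*      = (0.0636, -0.6455)
  lambda* = (0.2818)
  f(x*)   = -0.9136

x* = (0.0636, -0.6455), lambda* = (0.2818)


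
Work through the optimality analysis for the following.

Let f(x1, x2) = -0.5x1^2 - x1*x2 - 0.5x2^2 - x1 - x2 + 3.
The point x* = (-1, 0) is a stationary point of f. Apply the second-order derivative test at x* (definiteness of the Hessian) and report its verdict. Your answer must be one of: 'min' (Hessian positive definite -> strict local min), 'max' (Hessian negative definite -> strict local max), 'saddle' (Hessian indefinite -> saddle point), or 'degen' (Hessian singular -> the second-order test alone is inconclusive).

Compute the Hessian H = grad^2 f:
  H = [[-1, -1], [-1, -1]]
Verify stationarity: grad f(x*) = H x* + g = (0, 0).
Eigenvalues of H: -2, 0.
H has a zero eigenvalue (singular; negative semidefinite but not definite), so H is neither positive definite, negative definite, nor indefinite. The second-order test alone is inconclusive -> degen.
(Indeed, f is constant along the null direction of H through x*, so x* is not a strict local extremum.)

degen


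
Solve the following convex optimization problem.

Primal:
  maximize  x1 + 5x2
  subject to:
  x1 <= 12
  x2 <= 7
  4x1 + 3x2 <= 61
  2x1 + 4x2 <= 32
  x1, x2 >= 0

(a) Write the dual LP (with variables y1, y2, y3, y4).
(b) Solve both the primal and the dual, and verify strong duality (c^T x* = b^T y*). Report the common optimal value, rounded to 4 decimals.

The standard primal-dual pair for 'max c^T x s.t. A x <= b, x >= 0' is:
  Dual:  min b^T y  s.t.  A^T y >= c,  y >= 0.

So the dual LP is:
  minimize  12y1 + 7y2 + 61y3 + 32y4
  subject to:
    y1 + 4y3 + 2y4 >= 1
    y2 + 3y3 + 4y4 >= 5
    y1, y2, y3, y4 >= 0

Solving the primal: x* = (2, 7).
  primal value c^T x* = 37.
Solving the dual: y* = (0, 3, 0, 0.5).
  dual value b^T y* = 37.
Strong duality: c^T x* = b^T y*. Confirmed.

37


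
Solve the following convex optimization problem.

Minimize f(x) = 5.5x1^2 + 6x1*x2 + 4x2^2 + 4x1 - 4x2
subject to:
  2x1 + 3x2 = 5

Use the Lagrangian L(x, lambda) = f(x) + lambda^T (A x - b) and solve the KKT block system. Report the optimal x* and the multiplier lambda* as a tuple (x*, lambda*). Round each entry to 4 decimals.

Form the Lagrangian:
  L(x, lambda) = (1/2) x^T Q x + c^T x + lambda^T (A x - b)
Stationarity (grad_x L = 0): Q x + c + A^T lambda = 0.
Primal feasibility: A x = b.

This gives the KKT block system:
  [ Q   A^T ] [ x     ]   [-c ]
  [ A    0  ] [ lambda ] = [ b ]

Solving the linear system:
  x*      = (-1.1864, 2.4576)
  lambda* = (-2.8475)
  f(x*)   = -0.1695

x* = (-1.1864, 2.4576), lambda* = (-2.8475)


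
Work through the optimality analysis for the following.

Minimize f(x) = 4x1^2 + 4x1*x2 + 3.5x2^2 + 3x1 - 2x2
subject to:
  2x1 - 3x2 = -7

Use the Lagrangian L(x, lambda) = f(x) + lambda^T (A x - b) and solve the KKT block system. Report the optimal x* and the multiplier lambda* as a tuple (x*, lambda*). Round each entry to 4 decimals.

Form the Lagrangian:
  L(x, lambda) = (1/2) x^T Q x + c^T x + lambda^T (A x - b)
Stationarity (grad_x L = 0): Q x + c + A^T lambda = 0.
Primal feasibility: A x = b.

This gives the KKT block system:
  [ Q   A^T ] [ x     ]   [-c ]
  [ A    0  ] [ lambda ] = [ b ]

Solving the linear system:
  x*      = (-1.3311, 1.4459)
  lambda* = (0.9324)
  f(x*)   = -0.1791

x* = (-1.3311, 1.4459), lambda* = (0.9324)


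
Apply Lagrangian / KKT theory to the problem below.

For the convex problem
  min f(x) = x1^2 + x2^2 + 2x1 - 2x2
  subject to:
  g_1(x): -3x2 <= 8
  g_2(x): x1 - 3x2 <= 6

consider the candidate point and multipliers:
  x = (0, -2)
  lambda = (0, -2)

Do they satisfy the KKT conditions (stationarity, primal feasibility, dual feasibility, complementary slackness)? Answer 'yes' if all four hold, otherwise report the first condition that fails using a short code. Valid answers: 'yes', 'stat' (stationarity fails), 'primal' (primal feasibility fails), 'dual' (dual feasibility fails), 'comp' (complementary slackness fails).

Gradient of f: grad f(x) = Q x + c = (2, -6)
Constraint values g_i(x) = a_i^T x - b_i:
  g_1((0, -2)) = -2
  g_2((0, -2)) = 0
Stationarity residual: grad f(x) + sum_i lambda_i a_i = (0, 0)
  -> stationarity OK
Primal feasibility (all g_i <= 0): OK
Dual feasibility (all lambda_i >= 0): FAILS
Complementary slackness (lambda_i * g_i(x) = 0 for all i): OK

Verdict: the first failing condition is dual_feasibility -> dual.

dual


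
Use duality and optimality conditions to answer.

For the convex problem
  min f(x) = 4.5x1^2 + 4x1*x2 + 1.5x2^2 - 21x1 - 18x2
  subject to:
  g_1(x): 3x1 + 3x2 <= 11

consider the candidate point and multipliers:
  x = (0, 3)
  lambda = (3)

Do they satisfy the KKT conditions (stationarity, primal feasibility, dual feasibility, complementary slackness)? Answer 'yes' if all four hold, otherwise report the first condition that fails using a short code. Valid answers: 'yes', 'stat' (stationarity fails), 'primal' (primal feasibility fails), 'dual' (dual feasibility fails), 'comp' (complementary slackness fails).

Gradient of f: grad f(x) = Q x + c = (-9, -9)
Constraint values g_i(x) = a_i^T x - b_i:
  g_1((0, 3)) = -2
Stationarity residual: grad f(x) + sum_i lambda_i a_i = (0, 0)
  -> stationarity OK
Primal feasibility (all g_i <= 0): OK
Dual feasibility (all lambda_i >= 0): OK
Complementary slackness (lambda_i * g_i(x) = 0 for all i): FAILS

Verdict: the first failing condition is complementary_slackness -> comp.

comp


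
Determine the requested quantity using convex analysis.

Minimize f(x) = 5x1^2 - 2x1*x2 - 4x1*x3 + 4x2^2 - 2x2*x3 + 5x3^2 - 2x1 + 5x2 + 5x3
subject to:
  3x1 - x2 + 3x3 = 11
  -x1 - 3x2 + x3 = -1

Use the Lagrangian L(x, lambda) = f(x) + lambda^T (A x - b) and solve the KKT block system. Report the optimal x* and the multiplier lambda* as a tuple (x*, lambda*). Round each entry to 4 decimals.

Form the Lagrangian:
  L(x, lambda) = (1/2) x^T Q x + c^T x + lambda^T (A x - b)
Stationarity (grad_x L = 0): Q x + c + A^T lambda = 0.
Primal feasibility: A x = b.

This gives the KKT block system:
  [ Q   A^T ] [ x     ]   [-c ]
  [ A    0  ] [ lambda ] = [ b ]

Solving the linear system:
  x*      = (2.1683, 0.1238, 1.5397)
  lambda* = (-4.1254, 0.9)
  f(x*)   = 25.1302

x* = (2.1683, 0.1238, 1.5397), lambda* = (-4.1254, 0.9)


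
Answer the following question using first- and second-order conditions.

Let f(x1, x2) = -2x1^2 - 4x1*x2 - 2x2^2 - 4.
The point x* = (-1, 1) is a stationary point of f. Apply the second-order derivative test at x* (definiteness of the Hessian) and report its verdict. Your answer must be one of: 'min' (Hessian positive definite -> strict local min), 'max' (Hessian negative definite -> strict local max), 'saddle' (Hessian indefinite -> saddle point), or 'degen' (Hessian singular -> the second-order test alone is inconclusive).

Compute the Hessian H = grad^2 f:
  H = [[-4, -4], [-4, -4]]
Verify stationarity: grad f(x*) = H x* + g = (0, 0).
Eigenvalues of H: -8, 0.
H has a zero eigenvalue (singular; negative semidefinite but not definite), so H is neither positive definite, negative definite, nor indefinite. The second-order test alone is inconclusive -> degen.
(Indeed, f is constant along the null direction of H through x*, so x* is not a strict local extremum.)

degen


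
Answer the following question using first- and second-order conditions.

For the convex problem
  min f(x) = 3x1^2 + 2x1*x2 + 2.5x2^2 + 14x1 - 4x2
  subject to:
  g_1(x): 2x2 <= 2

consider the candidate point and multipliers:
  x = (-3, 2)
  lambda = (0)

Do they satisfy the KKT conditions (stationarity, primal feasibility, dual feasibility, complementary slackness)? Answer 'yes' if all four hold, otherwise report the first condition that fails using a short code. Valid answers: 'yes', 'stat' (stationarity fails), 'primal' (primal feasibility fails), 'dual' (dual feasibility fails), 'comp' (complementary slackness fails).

Gradient of f: grad f(x) = Q x + c = (0, 0)
Constraint values g_i(x) = a_i^T x - b_i:
  g_1((-3, 2)) = 2
Stationarity residual: grad f(x) + sum_i lambda_i a_i = (0, 0)
  -> stationarity OK
Primal feasibility (all g_i <= 0): FAILS
Dual feasibility (all lambda_i >= 0): OK
Complementary slackness (lambda_i * g_i(x) = 0 for all i): OK

Verdict: the first failing condition is primal_feasibility -> primal.

primal


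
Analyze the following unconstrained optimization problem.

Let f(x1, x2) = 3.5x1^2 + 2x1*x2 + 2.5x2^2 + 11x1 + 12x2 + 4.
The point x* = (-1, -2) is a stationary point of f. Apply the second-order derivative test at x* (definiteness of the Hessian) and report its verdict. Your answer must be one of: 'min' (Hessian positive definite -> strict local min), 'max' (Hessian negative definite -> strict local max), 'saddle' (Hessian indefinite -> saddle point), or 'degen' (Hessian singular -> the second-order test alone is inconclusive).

Compute the Hessian H = grad^2 f:
  H = [[7, 2], [2, 5]]
Verify stationarity: grad f(x*) = H x* + g = (0, 0).
Eigenvalues of H: 3.7639, 8.2361.
Both eigenvalues > 0, so H is positive definite -> x* is a strict local min.

min


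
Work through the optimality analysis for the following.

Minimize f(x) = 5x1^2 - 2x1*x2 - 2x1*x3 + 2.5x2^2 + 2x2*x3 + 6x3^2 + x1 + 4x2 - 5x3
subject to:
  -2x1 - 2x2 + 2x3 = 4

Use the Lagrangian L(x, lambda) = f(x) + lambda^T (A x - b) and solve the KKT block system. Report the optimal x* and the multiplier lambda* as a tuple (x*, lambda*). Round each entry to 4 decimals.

Form the Lagrangian:
  L(x, lambda) = (1/2) x^T Q x + c^T x + lambda^T (A x - b)
Stationarity (grad_x L = 0): Q x + c + A^T lambda = 0.
Primal feasibility: A x = b.

This gives the KKT block system:
  [ Q   A^T ] [ x     ]   [-c ]
  [ A    0  ] [ lambda ] = [ b ]

Solving the linear system:
  x*      = (-0.2374, -1.1727, 0.5899)
  lambda* = (-0.1043)
  f(x*)   = -3.7302

x* = (-0.2374, -1.1727, 0.5899), lambda* = (-0.1043)


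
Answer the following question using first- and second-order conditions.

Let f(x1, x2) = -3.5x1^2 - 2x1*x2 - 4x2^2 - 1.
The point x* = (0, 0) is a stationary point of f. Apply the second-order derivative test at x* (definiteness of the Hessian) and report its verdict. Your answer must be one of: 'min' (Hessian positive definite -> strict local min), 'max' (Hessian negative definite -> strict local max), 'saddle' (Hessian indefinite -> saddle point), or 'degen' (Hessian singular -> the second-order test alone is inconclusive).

Compute the Hessian H = grad^2 f:
  H = [[-7, -2], [-2, -8]]
Verify stationarity: grad f(x*) = H x* + g = (0, 0).
Eigenvalues of H: -9.5616, -5.4384.
Both eigenvalues < 0, so H is negative definite -> x* is a strict local max.

max


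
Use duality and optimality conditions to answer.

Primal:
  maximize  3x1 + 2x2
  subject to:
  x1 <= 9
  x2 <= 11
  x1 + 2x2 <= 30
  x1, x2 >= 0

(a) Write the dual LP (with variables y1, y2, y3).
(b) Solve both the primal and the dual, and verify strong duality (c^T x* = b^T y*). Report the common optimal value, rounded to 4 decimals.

The standard primal-dual pair for 'max c^T x s.t. A x <= b, x >= 0' is:
  Dual:  min b^T y  s.t.  A^T y >= c,  y >= 0.

So the dual LP is:
  minimize  9y1 + 11y2 + 30y3
  subject to:
    y1 + y3 >= 3
    y2 + 2y3 >= 2
    y1, y2, y3 >= 0

Solving the primal: x* = (9, 10.5).
  primal value c^T x* = 48.
Solving the dual: y* = (2, 0, 1).
  dual value b^T y* = 48.
Strong duality: c^T x* = b^T y*. Confirmed.

48


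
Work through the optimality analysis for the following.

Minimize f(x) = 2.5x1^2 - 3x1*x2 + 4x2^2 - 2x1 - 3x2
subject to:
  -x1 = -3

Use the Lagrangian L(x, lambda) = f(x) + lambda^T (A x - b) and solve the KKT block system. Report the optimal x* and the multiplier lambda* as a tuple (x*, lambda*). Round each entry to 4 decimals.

Form the Lagrangian:
  L(x, lambda) = (1/2) x^T Q x + c^T x + lambda^T (A x - b)
Stationarity (grad_x L = 0): Q x + c + A^T lambda = 0.
Primal feasibility: A x = b.

This gives the KKT block system:
  [ Q   A^T ] [ x     ]   [-c ]
  [ A    0  ] [ lambda ] = [ b ]

Solving the linear system:
  x*      = (3, 1.5)
  lambda* = (8.5)
  f(x*)   = 7.5

x* = (3, 1.5), lambda* = (8.5)


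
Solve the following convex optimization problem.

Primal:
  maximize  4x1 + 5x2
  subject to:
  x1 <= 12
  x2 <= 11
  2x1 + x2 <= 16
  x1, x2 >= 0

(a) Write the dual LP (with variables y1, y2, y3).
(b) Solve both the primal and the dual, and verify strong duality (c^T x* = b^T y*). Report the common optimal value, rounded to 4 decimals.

The standard primal-dual pair for 'max c^T x s.t. A x <= b, x >= 0' is:
  Dual:  min b^T y  s.t.  A^T y >= c,  y >= 0.

So the dual LP is:
  minimize  12y1 + 11y2 + 16y3
  subject to:
    y1 + 2y3 >= 4
    y2 + y3 >= 5
    y1, y2, y3 >= 0

Solving the primal: x* = (2.5, 11).
  primal value c^T x* = 65.
Solving the dual: y* = (0, 3, 2).
  dual value b^T y* = 65.
Strong duality: c^T x* = b^T y*. Confirmed.

65
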